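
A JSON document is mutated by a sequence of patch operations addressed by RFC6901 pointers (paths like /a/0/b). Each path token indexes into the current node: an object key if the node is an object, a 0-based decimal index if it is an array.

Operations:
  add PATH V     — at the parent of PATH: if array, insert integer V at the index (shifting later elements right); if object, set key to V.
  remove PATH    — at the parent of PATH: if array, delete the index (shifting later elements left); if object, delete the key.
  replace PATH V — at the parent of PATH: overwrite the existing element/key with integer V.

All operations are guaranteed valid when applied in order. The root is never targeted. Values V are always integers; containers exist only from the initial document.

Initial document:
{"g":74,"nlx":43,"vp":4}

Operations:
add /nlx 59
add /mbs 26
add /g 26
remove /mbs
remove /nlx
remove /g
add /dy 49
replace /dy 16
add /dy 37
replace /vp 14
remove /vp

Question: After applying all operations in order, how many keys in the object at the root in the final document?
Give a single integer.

Answer: 1

Derivation:
After op 1 (add /nlx 59): {"g":74,"nlx":59,"vp":4}
After op 2 (add /mbs 26): {"g":74,"mbs":26,"nlx":59,"vp":4}
After op 3 (add /g 26): {"g":26,"mbs":26,"nlx":59,"vp":4}
After op 4 (remove /mbs): {"g":26,"nlx":59,"vp":4}
After op 5 (remove /nlx): {"g":26,"vp":4}
After op 6 (remove /g): {"vp":4}
After op 7 (add /dy 49): {"dy":49,"vp":4}
After op 8 (replace /dy 16): {"dy":16,"vp":4}
After op 9 (add /dy 37): {"dy":37,"vp":4}
After op 10 (replace /vp 14): {"dy":37,"vp":14}
After op 11 (remove /vp): {"dy":37}
Size at the root: 1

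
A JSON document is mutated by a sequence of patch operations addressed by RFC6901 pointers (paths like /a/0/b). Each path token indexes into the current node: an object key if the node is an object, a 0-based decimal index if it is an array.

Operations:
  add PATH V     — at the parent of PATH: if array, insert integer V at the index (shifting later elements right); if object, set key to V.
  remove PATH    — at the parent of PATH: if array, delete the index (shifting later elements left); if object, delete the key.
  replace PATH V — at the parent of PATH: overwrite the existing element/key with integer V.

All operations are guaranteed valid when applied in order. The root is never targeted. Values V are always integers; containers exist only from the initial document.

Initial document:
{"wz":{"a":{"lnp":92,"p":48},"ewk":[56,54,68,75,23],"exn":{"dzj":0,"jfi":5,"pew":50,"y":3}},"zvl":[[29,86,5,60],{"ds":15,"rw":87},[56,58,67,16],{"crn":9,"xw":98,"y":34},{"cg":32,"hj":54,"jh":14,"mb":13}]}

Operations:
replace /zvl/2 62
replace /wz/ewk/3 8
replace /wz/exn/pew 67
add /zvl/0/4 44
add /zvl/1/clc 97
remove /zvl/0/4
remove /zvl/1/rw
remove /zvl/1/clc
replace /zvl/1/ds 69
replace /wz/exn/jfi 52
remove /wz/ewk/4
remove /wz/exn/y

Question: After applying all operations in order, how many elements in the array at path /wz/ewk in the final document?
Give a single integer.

After op 1 (replace /zvl/2 62): {"wz":{"a":{"lnp":92,"p":48},"ewk":[56,54,68,75,23],"exn":{"dzj":0,"jfi":5,"pew":50,"y":3}},"zvl":[[29,86,5,60],{"ds":15,"rw":87},62,{"crn":9,"xw":98,"y":34},{"cg":32,"hj":54,"jh":14,"mb":13}]}
After op 2 (replace /wz/ewk/3 8): {"wz":{"a":{"lnp":92,"p":48},"ewk":[56,54,68,8,23],"exn":{"dzj":0,"jfi":5,"pew":50,"y":3}},"zvl":[[29,86,5,60],{"ds":15,"rw":87},62,{"crn":9,"xw":98,"y":34},{"cg":32,"hj":54,"jh":14,"mb":13}]}
After op 3 (replace /wz/exn/pew 67): {"wz":{"a":{"lnp":92,"p":48},"ewk":[56,54,68,8,23],"exn":{"dzj":0,"jfi":5,"pew":67,"y":3}},"zvl":[[29,86,5,60],{"ds":15,"rw":87},62,{"crn":9,"xw":98,"y":34},{"cg":32,"hj":54,"jh":14,"mb":13}]}
After op 4 (add /zvl/0/4 44): {"wz":{"a":{"lnp":92,"p":48},"ewk":[56,54,68,8,23],"exn":{"dzj":0,"jfi":5,"pew":67,"y":3}},"zvl":[[29,86,5,60,44],{"ds":15,"rw":87},62,{"crn":9,"xw":98,"y":34},{"cg":32,"hj":54,"jh":14,"mb":13}]}
After op 5 (add /zvl/1/clc 97): {"wz":{"a":{"lnp":92,"p":48},"ewk":[56,54,68,8,23],"exn":{"dzj":0,"jfi":5,"pew":67,"y":3}},"zvl":[[29,86,5,60,44],{"clc":97,"ds":15,"rw":87},62,{"crn":9,"xw":98,"y":34},{"cg":32,"hj":54,"jh":14,"mb":13}]}
After op 6 (remove /zvl/0/4): {"wz":{"a":{"lnp":92,"p":48},"ewk":[56,54,68,8,23],"exn":{"dzj":0,"jfi":5,"pew":67,"y":3}},"zvl":[[29,86,5,60],{"clc":97,"ds":15,"rw":87},62,{"crn":9,"xw":98,"y":34},{"cg":32,"hj":54,"jh":14,"mb":13}]}
After op 7 (remove /zvl/1/rw): {"wz":{"a":{"lnp":92,"p":48},"ewk":[56,54,68,8,23],"exn":{"dzj":0,"jfi":5,"pew":67,"y":3}},"zvl":[[29,86,5,60],{"clc":97,"ds":15},62,{"crn":9,"xw":98,"y":34},{"cg":32,"hj":54,"jh":14,"mb":13}]}
After op 8 (remove /zvl/1/clc): {"wz":{"a":{"lnp":92,"p":48},"ewk":[56,54,68,8,23],"exn":{"dzj":0,"jfi":5,"pew":67,"y":3}},"zvl":[[29,86,5,60],{"ds":15},62,{"crn":9,"xw":98,"y":34},{"cg":32,"hj":54,"jh":14,"mb":13}]}
After op 9 (replace /zvl/1/ds 69): {"wz":{"a":{"lnp":92,"p":48},"ewk":[56,54,68,8,23],"exn":{"dzj":0,"jfi":5,"pew":67,"y":3}},"zvl":[[29,86,5,60],{"ds":69},62,{"crn":9,"xw":98,"y":34},{"cg":32,"hj":54,"jh":14,"mb":13}]}
After op 10 (replace /wz/exn/jfi 52): {"wz":{"a":{"lnp":92,"p":48},"ewk":[56,54,68,8,23],"exn":{"dzj":0,"jfi":52,"pew":67,"y":3}},"zvl":[[29,86,5,60],{"ds":69},62,{"crn":9,"xw":98,"y":34},{"cg":32,"hj":54,"jh":14,"mb":13}]}
After op 11 (remove /wz/ewk/4): {"wz":{"a":{"lnp":92,"p":48},"ewk":[56,54,68,8],"exn":{"dzj":0,"jfi":52,"pew":67,"y":3}},"zvl":[[29,86,5,60],{"ds":69},62,{"crn":9,"xw":98,"y":34},{"cg":32,"hj":54,"jh":14,"mb":13}]}
After op 12 (remove /wz/exn/y): {"wz":{"a":{"lnp":92,"p":48},"ewk":[56,54,68,8],"exn":{"dzj":0,"jfi":52,"pew":67}},"zvl":[[29,86,5,60],{"ds":69},62,{"crn":9,"xw":98,"y":34},{"cg":32,"hj":54,"jh":14,"mb":13}]}
Size at path /wz/ewk: 4

Answer: 4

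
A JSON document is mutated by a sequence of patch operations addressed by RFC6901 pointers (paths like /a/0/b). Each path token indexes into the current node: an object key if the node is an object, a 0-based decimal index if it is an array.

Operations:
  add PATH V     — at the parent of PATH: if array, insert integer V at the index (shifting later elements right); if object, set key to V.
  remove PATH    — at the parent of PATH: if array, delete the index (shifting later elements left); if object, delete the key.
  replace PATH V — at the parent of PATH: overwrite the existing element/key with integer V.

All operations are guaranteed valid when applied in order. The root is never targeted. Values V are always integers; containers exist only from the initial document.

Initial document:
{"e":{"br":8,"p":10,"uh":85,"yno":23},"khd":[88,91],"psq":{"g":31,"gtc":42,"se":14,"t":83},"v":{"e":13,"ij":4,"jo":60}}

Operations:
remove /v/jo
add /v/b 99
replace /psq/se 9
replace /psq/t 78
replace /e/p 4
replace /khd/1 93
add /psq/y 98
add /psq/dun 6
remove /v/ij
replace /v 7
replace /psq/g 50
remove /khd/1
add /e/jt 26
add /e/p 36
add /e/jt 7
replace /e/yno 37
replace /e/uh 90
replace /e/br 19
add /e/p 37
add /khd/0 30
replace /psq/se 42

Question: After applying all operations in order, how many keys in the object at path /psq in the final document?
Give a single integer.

Answer: 6

Derivation:
After op 1 (remove /v/jo): {"e":{"br":8,"p":10,"uh":85,"yno":23},"khd":[88,91],"psq":{"g":31,"gtc":42,"se":14,"t":83},"v":{"e":13,"ij":4}}
After op 2 (add /v/b 99): {"e":{"br":8,"p":10,"uh":85,"yno":23},"khd":[88,91],"psq":{"g":31,"gtc":42,"se":14,"t":83},"v":{"b":99,"e":13,"ij":4}}
After op 3 (replace /psq/se 9): {"e":{"br":8,"p":10,"uh":85,"yno":23},"khd":[88,91],"psq":{"g":31,"gtc":42,"se":9,"t":83},"v":{"b":99,"e":13,"ij":4}}
After op 4 (replace /psq/t 78): {"e":{"br":8,"p":10,"uh":85,"yno":23},"khd":[88,91],"psq":{"g":31,"gtc":42,"se":9,"t":78},"v":{"b":99,"e":13,"ij":4}}
After op 5 (replace /e/p 4): {"e":{"br":8,"p":4,"uh":85,"yno":23},"khd":[88,91],"psq":{"g":31,"gtc":42,"se":9,"t":78},"v":{"b":99,"e":13,"ij":4}}
After op 6 (replace /khd/1 93): {"e":{"br":8,"p":4,"uh":85,"yno":23},"khd":[88,93],"psq":{"g":31,"gtc":42,"se":9,"t":78},"v":{"b":99,"e":13,"ij":4}}
After op 7 (add /psq/y 98): {"e":{"br":8,"p":4,"uh":85,"yno":23},"khd":[88,93],"psq":{"g":31,"gtc":42,"se":9,"t":78,"y":98},"v":{"b":99,"e":13,"ij":4}}
After op 8 (add /psq/dun 6): {"e":{"br":8,"p":4,"uh":85,"yno":23},"khd":[88,93],"psq":{"dun":6,"g":31,"gtc":42,"se":9,"t":78,"y":98},"v":{"b":99,"e":13,"ij":4}}
After op 9 (remove /v/ij): {"e":{"br":8,"p":4,"uh":85,"yno":23},"khd":[88,93],"psq":{"dun":6,"g":31,"gtc":42,"se":9,"t":78,"y":98},"v":{"b":99,"e":13}}
After op 10 (replace /v 7): {"e":{"br":8,"p":4,"uh":85,"yno":23},"khd":[88,93],"psq":{"dun":6,"g":31,"gtc":42,"se":9,"t":78,"y":98},"v":7}
After op 11 (replace /psq/g 50): {"e":{"br":8,"p":4,"uh":85,"yno":23},"khd":[88,93],"psq":{"dun":6,"g":50,"gtc":42,"se":9,"t":78,"y":98},"v":7}
After op 12 (remove /khd/1): {"e":{"br":8,"p":4,"uh":85,"yno":23},"khd":[88],"psq":{"dun":6,"g":50,"gtc":42,"se":9,"t":78,"y":98},"v":7}
After op 13 (add /e/jt 26): {"e":{"br":8,"jt":26,"p":4,"uh":85,"yno":23},"khd":[88],"psq":{"dun":6,"g":50,"gtc":42,"se":9,"t":78,"y":98},"v":7}
After op 14 (add /e/p 36): {"e":{"br":8,"jt":26,"p":36,"uh":85,"yno":23},"khd":[88],"psq":{"dun":6,"g":50,"gtc":42,"se":9,"t":78,"y":98},"v":7}
After op 15 (add /e/jt 7): {"e":{"br":8,"jt":7,"p":36,"uh":85,"yno":23},"khd":[88],"psq":{"dun":6,"g":50,"gtc":42,"se":9,"t":78,"y":98},"v":7}
After op 16 (replace /e/yno 37): {"e":{"br":8,"jt":7,"p":36,"uh":85,"yno":37},"khd":[88],"psq":{"dun":6,"g":50,"gtc":42,"se":9,"t":78,"y":98},"v":7}
After op 17 (replace /e/uh 90): {"e":{"br":8,"jt":7,"p":36,"uh":90,"yno":37},"khd":[88],"psq":{"dun":6,"g":50,"gtc":42,"se":9,"t":78,"y":98},"v":7}
After op 18 (replace /e/br 19): {"e":{"br":19,"jt":7,"p":36,"uh":90,"yno":37},"khd":[88],"psq":{"dun":6,"g":50,"gtc":42,"se":9,"t":78,"y":98},"v":7}
After op 19 (add /e/p 37): {"e":{"br":19,"jt":7,"p":37,"uh":90,"yno":37},"khd":[88],"psq":{"dun":6,"g":50,"gtc":42,"se":9,"t":78,"y":98},"v":7}
After op 20 (add /khd/0 30): {"e":{"br":19,"jt":7,"p":37,"uh":90,"yno":37},"khd":[30,88],"psq":{"dun":6,"g":50,"gtc":42,"se":9,"t":78,"y":98},"v":7}
After op 21 (replace /psq/se 42): {"e":{"br":19,"jt":7,"p":37,"uh":90,"yno":37},"khd":[30,88],"psq":{"dun":6,"g":50,"gtc":42,"se":42,"t":78,"y":98},"v":7}
Size at path /psq: 6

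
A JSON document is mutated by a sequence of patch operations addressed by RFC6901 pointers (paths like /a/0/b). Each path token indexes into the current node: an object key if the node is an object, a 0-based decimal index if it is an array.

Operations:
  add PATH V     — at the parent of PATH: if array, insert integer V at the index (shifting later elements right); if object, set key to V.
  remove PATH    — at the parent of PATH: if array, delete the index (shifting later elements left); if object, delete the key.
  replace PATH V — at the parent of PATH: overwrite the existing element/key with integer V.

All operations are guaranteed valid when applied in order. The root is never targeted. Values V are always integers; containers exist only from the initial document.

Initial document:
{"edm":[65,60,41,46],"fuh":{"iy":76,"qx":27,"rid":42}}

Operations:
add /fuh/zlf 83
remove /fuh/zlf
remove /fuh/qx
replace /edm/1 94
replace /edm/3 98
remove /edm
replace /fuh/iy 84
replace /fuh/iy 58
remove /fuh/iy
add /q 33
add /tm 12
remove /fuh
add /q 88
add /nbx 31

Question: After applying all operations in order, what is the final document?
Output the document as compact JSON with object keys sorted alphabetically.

After op 1 (add /fuh/zlf 83): {"edm":[65,60,41,46],"fuh":{"iy":76,"qx":27,"rid":42,"zlf":83}}
After op 2 (remove /fuh/zlf): {"edm":[65,60,41,46],"fuh":{"iy":76,"qx":27,"rid":42}}
After op 3 (remove /fuh/qx): {"edm":[65,60,41,46],"fuh":{"iy":76,"rid":42}}
After op 4 (replace /edm/1 94): {"edm":[65,94,41,46],"fuh":{"iy":76,"rid":42}}
After op 5 (replace /edm/3 98): {"edm":[65,94,41,98],"fuh":{"iy":76,"rid":42}}
After op 6 (remove /edm): {"fuh":{"iy":76,"rid":42}}
After op 7 (replace /fuh/iy 84): {"fuh":{"iy":84,"rid":42}}
After op 8 (replace /fuh/iy 58): {"fuh":{"iy":58,"rid":42}}
After op 9 (remove /fuh/iy): {"fuh":{"rid":42}}
After op 10 (add /q 33): {"fuh":{"rid":42},"q":33}
After op 11 (add /tm 12): {"fuh":{"rid":42},"q":33,"tm":12}
After op 12 (remove /fuh): {"q":33,"tm":12}
After op 13 (add /q 88): {"q":88,"tm":12}
After op 14 (add /nbx 31): {"nbx":31,"q":88,"tm":12}

Answer: {"nbx":31,"q":88,"tm":12}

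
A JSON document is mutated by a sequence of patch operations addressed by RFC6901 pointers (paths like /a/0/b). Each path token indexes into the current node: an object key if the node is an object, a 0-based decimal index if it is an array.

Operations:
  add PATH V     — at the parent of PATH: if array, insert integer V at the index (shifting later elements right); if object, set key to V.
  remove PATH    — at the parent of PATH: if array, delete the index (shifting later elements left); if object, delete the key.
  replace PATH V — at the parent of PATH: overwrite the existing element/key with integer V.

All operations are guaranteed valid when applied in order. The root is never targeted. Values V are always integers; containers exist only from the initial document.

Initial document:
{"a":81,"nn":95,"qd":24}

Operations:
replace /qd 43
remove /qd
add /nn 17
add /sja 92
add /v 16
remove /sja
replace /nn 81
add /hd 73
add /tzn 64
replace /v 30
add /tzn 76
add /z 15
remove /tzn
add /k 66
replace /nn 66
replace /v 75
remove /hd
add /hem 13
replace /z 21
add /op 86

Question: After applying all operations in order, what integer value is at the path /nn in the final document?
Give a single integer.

After op 1 (replace /qd 43): {"a":81,"nn":95,"qd":43}
After op 2 (remove /qd): {"a":81,"nn":95}
After op 3 (add /nn 17): {"a":81,"nn":17}
After op 4 (add /sja 92): {"a":81,"nn":17,"sja":92}
After op 5 (add /v 16): {"a":81,"nn":17,"sja":92,"v":16}
After op 6 (remove /sja): {"a":81,"nn":17,"v":16}
After op 7 (replace /nn 81): {"a":81,"nn":81,"v":16}
After op 8 (add /hd 73): {"a":81,"hd":73,"nn":81,"v":16}
After op 9 (add /tzn 64): {"a":81,"hd":73,"nn":81,"tzn":64,"v":16}
After op 10 (replace /v 30): {"a":81,"hd":73,"nn":81,"tzn":64,"v":30}
After op 11 (add /tzn 76): {"a":81,"hd":73,"nn":81,"tzn":76,"v":30}
After op 12 (add /z 15): {"a":81,"hd":73,"nn":81,"tzn":76,"v":30,"z":15}
After op 13 (remove /tzn): {"a":81,"hd":73,"nn":81,"v":30,"z":15}
After op 14 (add /k 66): {"a":81,"hd":73,"k":66,"nn":81,"v":30,"z":15}
After op 15 (replace /nn 66): {"a":81,"hd":73,"k":66,"nn":66,"v":30,"z":15}
After op 16 (replace /v 75): {"a":81,"hd":73,"k":66,"nn":66,"v":75,"z":15}
After op 17 (remove /hd): {"a":81,"k":66,"nn":66,"v":75,"z":15}
After op 18 (add /hem 13): {"a":81,"hem":13,"k":66,"nn":66,"v":75,"z":15}
After op 19 (replace /z 21): {"a":81,"hem":13,"k":66,"nn":66,"v":75,"z":21}
After op 20 (add /op 86): {"a":81,"hem":13,"k":66,"nn":66,"op":86,"v":75,"z":21}
Value at /nn: 66

Answer: 66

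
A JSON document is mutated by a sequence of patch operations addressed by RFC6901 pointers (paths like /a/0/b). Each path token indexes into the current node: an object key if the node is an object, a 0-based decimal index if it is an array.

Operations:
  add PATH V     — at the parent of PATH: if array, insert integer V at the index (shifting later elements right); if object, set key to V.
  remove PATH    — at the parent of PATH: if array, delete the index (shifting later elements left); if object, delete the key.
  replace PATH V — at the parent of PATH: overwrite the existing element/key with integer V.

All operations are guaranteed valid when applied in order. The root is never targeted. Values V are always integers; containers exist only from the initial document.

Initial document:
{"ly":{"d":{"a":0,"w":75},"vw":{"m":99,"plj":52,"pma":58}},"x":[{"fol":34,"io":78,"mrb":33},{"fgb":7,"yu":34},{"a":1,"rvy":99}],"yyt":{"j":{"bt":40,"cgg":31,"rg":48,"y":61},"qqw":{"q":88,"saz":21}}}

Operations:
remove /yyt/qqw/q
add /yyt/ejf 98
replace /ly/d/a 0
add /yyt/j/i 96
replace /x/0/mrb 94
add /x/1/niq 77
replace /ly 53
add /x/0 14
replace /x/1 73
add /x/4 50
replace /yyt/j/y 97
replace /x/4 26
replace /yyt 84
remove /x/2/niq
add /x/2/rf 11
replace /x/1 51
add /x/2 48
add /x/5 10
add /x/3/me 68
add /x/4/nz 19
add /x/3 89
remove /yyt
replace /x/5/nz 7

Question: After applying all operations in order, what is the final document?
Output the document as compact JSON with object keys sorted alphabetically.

After op 1 (remove /yyt/qqw/q): {"ly":{"d":{"a":0,"w":75},"vw":{"m":99,"plj":52,"pma":58}},"x":[{"fol":34,"io":78,"mrb":33},{"fgb":7,"yu":34},{"a":1,"rvy":99}],"yyt":{"j":{"bt":40,"cgg":31,"rg":48,"y":61},"qqw":{"saz":21}}}
After op 2 (add /yyt/ejf 98): {"ly":{"d":{"a":0,"w":75},"vw":{"m":99,"plj":52,"pma":58}},"x":[{"fol":34,"io":78,"mrb":33},{"fgb":7,"yu":34},{"a":1,"rvy":99}],"yyt":{"ejf":98,"j":{"bt":40,"cgg":31,"rg":48,"y":61},"qqw":{"saz":21}}}
After op 3 (replace /ly/d/a 0): {"ly":{"d":{"a":0,"w":75},"vw":{"m":99,"plj":52,"pma":58}},"x":[{"fol":34,"io":78,"mrb":33},{"fgb":7,"yu":34},{"a":1,"rvy":99}],"yyt":{"ejf":98,"j":{"bt":40,"cgg":31,"rg":48,"y":61},"qqw":{"saz":21}}}
After op 4 (add /yyt/j/i 96): {"ly":{"d":{"a":0,"w":75},"vw":{"m":99,"plj":52,"pma":58}},"x":[{"fol":34,"io":78,"mrb":33},{"fgb":7,"yu":34},{"a":1,"rvy":99}],"yyt":{"ejf":98,"j":{"bt":40,"cgg":31,"i":96,"rg":48,"y":61},"qqw":{"saz":21}}}
After op 5 (replace /x/0/mrb 94): {"ly":{"d":{"a":0,"w":75},"vw":{"m":99,"plj":52,"pma":58}},"x":[{"fol":34,"io":78,"mrb":94},{"fgb":7,"yu":34},{"a":1,"rvy":99}],"yyt":{"ejf":98,"j":{"bt":40,"cgg":31,"i":96,"rg":48,"y":61},"qqw":{"saz":21}}}
After op 6 (add /x/1/niq 77): {"ly":{"d":{"a":0,"w":75},"vw":{"m":99,"plj":52,"pma":58}},"x":[{"fol":34,"io":78,"mrb":94},{"fgb":7,"niq":77,"yu":34},{"a":1,"rvy":99}],"yyt":{"ejf":98,"j":{"bt":40,"cgg":31,"i":96,"rg":48,"y":61},"qqw":{"saz":21}}}
After op 7 (replace /ly 53): {"ly":53,"x":[{"fol":34,"io":78,"mrb":94},{"fgb":7,"niq":77,"yu":34},{"a":1,"rvy":99}],"yyt":{"ejf":98,"j":{"bt":40,"cgg":31,"i":96,"rg":48,"y":61},"qqw":{"saz":21}}}
After op 8 (add /x/0 14): {"ly":53,"x":[14,{"fol":34,"io":78,"mrb":94},{"fgb":7,"niq":77,"yu":34},{"a":1,"rvy":99}],"yyt":{"ejf":98,"j":{"bt":40,"cgg":31,"i":96,"rg":48,"y":61},"qqw":{"saz":21}}}
After op 9 (replace /x/1 73): {"ly":53,"x":[14,73,{"fgb":7,"niq":77,"yu":34},{"a":1,"rvy":99}],"yyt":{"ejf":98,"j":{"bt":40,"cgg":31,"i":96,"rg":48,"y":61},"qqw":{"saz":21}}}
After op 10 (add /x/4 50): {"ly":53,"x":[14,73,{"fgb":7,"niq":77,"yu":34},{"a":1,"rvy":99},50],"yyt":{"ejf":98,"j":{"bt":40,"cgg":31,"i":96,"rg":48,"y":61},"qqw":{"saz":21}}}
After op 11 (replace /yyt/j/y 97): {"ly":53,"x":[14,73,{"fgb":7,"niq":77,"yu":34},{"a":1,"rvy":99},50],"yyt":{"ejf":98,"j":{"bt":40,"cgg":31,"i":96,"rg":48,"y":97},"qqw":{"saz":21}}}
After op 12 (replace /x/4 26): {"ly":53,"x":[14,73,{"fgb":7,"niq":77,"yu":34},{"a":1,"rvy":99},26],"yyt":{"ejf":98,"j":{"bt":40,"cgg":31,"i":96,"rg":48,"y":97},"qqw":{"saz":21}}}
After op 13 (replace /yyt 84): {"ly":53,"x":[14,73,{"fgb":7,"niq":77,"yu":34},{"a":1,"rvy":99},26],"yyt":84}
After op 14 (remove /x/2/niq): {"ly":53,"x":[14,73,{"fgb":7,"yu":34},{"a":1,"rvy":99},26],"yyt":84}
After op 15 (add /x/2/rf 11): {"ly":53,"x":[14,73,{"fgb":7,"rf":11,"yu":34},{"a":1,"rvy":99},26],"yyt":84}
After op 16 (replace /x/1 51): {"ly":53,"x":[14,51,{"fgb":7,"rf":11,"yu":34},{"a":1,"rvy":99},26],"yyt":84}
After op 17 (add /x/2 48): {"ly":53,"x":[14,51,48,{"fgb":7,"rf":11,"yu":34},{"a":1,"rvy":99},26],"yyt":84}
After op 18 (add /x/5 10): {"ly":53,"x":[14,51,48,{"fgb":7,"rf":11,"yu":34},{"a":1,"rvy":99},10,26],"yyt":84}
After op 19 (add /x/3/me 68): {"ly":53,"x":[14,51,48,{"fgb":7,"me":68,"rf":11,"yu":34},{"a":1,"rvy":99},10,26],"yyt":84}
After op 20 (add /x/4/nz 19): {"ly":53,"x":[14,51,48,{"fgb":7,"me":68,"rf":11,"yu":34},{"a":1,"nz":19,"rvy":99},10,26],"yyt":84}
After op 21 (add /x/3 89): {"ly":53,"x":[14,51,48,89,{"fgb":7,"me":68,"rf":11,"yu":34},{"a":1,"nz":19,"rvy":99},10,26],"yyt":84}
After op 22 (remove /yyt): {"ly":53,"x":[14,51,48,89,{"fgb":7,"me":68,"rf":11,"yu":34},{"a":1,"nz":19,"rvy":99},10,26]}
After op 23 (replace /x/5/nz 7): {"ly":53,"x":[14,51,48,89,{"fgb":7,"me":68,"rf":11,"yu":34},{"a":1,"nz":7,"rvy":99},10,26]}

Answer: {"ly":53,"x":[14,51,48,89,{"fgb":7,"me":68,"rf":11,"yu":34},{"a":1,"nz":7,"rvy":99},10,26]}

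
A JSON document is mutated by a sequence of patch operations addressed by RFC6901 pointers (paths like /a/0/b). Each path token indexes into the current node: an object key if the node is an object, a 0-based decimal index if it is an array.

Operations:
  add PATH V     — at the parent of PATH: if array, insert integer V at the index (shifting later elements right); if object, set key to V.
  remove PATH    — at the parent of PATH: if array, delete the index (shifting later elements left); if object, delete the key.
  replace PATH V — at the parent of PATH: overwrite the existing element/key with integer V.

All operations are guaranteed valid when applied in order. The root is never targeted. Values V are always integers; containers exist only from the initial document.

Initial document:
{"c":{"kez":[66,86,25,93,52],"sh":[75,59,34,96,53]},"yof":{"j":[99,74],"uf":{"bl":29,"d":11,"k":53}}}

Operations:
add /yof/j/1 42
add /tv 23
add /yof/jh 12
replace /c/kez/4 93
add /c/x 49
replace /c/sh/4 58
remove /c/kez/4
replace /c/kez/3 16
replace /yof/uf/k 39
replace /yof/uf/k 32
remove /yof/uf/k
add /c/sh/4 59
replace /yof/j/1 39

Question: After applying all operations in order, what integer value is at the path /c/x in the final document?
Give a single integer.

After op 1 (add /yof/j/1 42): {"c":{"kez":[66,86,25,93,52],"sh":[75,59,34,96,53]},"yof":{"j":[99,42,74],"uf":{"bl":29,"d":11,"k":53}}}
After op 2 (add /tv 23): {"c":{"kez":[66,86,25,93,52],"sh":[75,59,34,96,53]},"tv":23,"yof":{"j":[99,42,74],"uf":{"bl":29,"d":11,"k":53}}}
After op 3 (add /yof/jh 12): {"c":{"kez":[66,86,25,93,52],"sh":[75,59,34,96,53]},"tv":23,"yof":{"j":[99,42,74],"jh":12,"uf":{"bl":29,"d":11,"k":53}}}
After op 4 (replace /c/kez/4 93): {"c":{"kez":[66,86,25,93,93],"sh":[75,59,34,96,53]},"tv":23,"yof":{"j":[99,42,74],"jh":12,"uf":{"bl":29,"d":11,"k":53}}}
After op 5 (add /c/x 49): {"c":{"kez":[66,86,25,93,93],"sh":[75,59,34,96,53],"x":49},"tv":23,"yof":{"j":[99,42,74],"jh":12,"uf":{"bl":29,"d":11,"k":53}}}
After op 6 (replace /c/sh/4 58): {"c":{"kez":[66,86,25,93,93],"sh":[75,59,34,96,58],"x":49},"tv":23,"yof":{"j":[99,42,74],"jh":12,"uf":{"bl":29,"d":11,"k":53}}}
After op 7 (remove /c/kez/4): {"c":{"kez":[66,86,25,93],"sh":[75,59,34,96,58],"x":49},"tv":23,"yof":{"j":[99,42,74],"jh":12,"uf":{"bl":29,"d":11,"k":53}}}
After op 8 (replace /c/kez/3 16): {"c":{"kez":[66,86,25,16],"sh":[75,59,34,96,58],"x":49},"tv":23,"yof":{"j":[99,42,74],"jh":12,"uf":{"bl":29,"d":11,"k":53}}}
After op 9 (replace /yof/uf/k 39): {"c":{"kez":[66,86,25,16],"sh":[75,59,34,96,58],"x":49},"tv":23,"yof":{"j":[99,42,74],"jh":12,"uf":{"bl":29,"d":11,"k":39}}}
After op 10 (replace /yof/uf/k 32): {"c":{"kez":[66,86,25,16],"sh":[75,59,34,96,58],"x":49},"tv":23,"yof":{"j":[99,42,74],"jh":12,"uf":{"bl":29,"d":11,"k":32}}}
After op 11 (remove /yof/uf/k): {"c":{"kez":[66,86,25,16],"sh":[75,59,34,96,58],"x":49},"tv":23,"yof":{"j":[99,42,74],"jh":12,"uf":{"bl":29,"d":11}}}
After op 12 (add /c/sh/4 59): {"c":{"kez":[66,86,25,16],"sh":[75,59,34,96,59,58],"x":49},"tv":23,"yof":{"j":[99,42,74],"jh":12,"uf":{"bl":29,"d":11}}}
After op 13 (replace /yof/j/1 39): {"c":{"kez":[66,86,25,16],"sh":[75,59,34,96,59,58],"x":49},"tv":23,"yof":{"j":[99,39,74],"jh":12,"uf":{"bl":29,"d":11}}}
Value at /c/x: 49

Answer: 49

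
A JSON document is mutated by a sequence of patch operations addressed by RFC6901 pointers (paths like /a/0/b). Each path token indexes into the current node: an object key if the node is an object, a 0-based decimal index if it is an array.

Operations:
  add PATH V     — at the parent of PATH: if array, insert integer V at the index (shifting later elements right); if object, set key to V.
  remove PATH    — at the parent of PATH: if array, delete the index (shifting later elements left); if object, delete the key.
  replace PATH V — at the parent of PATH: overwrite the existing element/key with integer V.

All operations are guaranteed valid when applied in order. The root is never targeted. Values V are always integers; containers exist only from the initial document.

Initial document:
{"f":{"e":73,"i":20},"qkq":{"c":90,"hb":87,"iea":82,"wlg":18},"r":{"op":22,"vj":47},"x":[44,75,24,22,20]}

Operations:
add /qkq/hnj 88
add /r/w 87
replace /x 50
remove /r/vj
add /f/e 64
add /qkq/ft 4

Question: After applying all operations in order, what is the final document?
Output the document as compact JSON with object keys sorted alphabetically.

After op 1 (add /qkq/hnj 88): {"f":{"e":73,"i":20},"qkq":{"c":90,"hb":87,"hnj":88,"iea":82,"wlg":18},"r":{"op":22,"vj":47},"x":[44,75,24,22,20]}
After op 2 (add /r/w 87): {"f":{"e":73,"i":20},"qkq":{"c":90,"hb":87,"hnj":88,"iea":82,"wlg":18},"r":{"op":22,"vj":47,"w":87},"x":[44,75,24,22,20]}
After op 3 (replace /x 50): {"f":{"e":73,"i":20},"qkq":{"c":90,"hb":87,"hnj":88,"iea":82,"wlg":18},"r":{"op":22,"vj":47,"w":87},"x":50}
After op 4 (remove /r/vj): {"f":{"e":73,"i":20},"qkq":{"c":90,"hb":87,"hnj":88,"iea":82,"wlg":18},"r":{"op":22,"w":87},"x":50}
After op 5 (add /f/e 64): {"f":{"e":64,"i":20},"qkq":{"c":90,"hb":87,"hnj":88,"iea":82,"wlg":18},"r":{"op":22,"w":87},"x":50}
After op 6 (add /qkq/ft 4): {"f":{"e":64,"i":20},"qkq":{"c":90,"ft":4,"hb":87,"hnj":88,"iea":82,"wlg":18},"r":{"op":22,"w":87},"x":50}

Answer: {"f":{"e":64,"i":20},"qkq":{"c":90,"ft":4,"hb":87,"hnj":88,"iea":82,"wlg":18},"r":{"op":22,"w":87},"x":50}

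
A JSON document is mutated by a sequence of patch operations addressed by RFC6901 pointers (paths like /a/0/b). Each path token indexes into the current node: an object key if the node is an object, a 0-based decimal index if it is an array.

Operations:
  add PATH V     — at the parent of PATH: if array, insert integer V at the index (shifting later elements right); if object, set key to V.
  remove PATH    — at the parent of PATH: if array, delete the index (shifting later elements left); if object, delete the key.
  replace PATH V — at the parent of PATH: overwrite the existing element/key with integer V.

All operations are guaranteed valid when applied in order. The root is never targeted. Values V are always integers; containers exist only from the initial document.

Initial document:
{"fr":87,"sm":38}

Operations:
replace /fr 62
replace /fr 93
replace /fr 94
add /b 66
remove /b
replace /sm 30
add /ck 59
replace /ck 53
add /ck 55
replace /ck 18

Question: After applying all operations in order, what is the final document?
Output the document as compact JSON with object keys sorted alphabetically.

Answer: {"ck":18,"fr":94,"sm":30}

Derivation:
After op 1 (replace /fr 62): {"fr":62,"sm":38}
After op 2 (replace /fr 93): {"fr":93,"sm":38}
After op 3 (replace /fr 94): {"fr":94,"sm":38}
After op 4 (add /b 66): {"b":66,"fr":94,"sm":38}
After op 5 (remove /b): {"fr":94,"sm":38}
After op 6 (replace /sm 30): {"fr":94,"sm":30}
After op 7 (add /ck 59): {"ck":59,"fr":94,"sm":30}
After op 8 (replace /ck 53): {"ck":53,"fr":94,"sm":30}
After op 9 (add /ck 55): {"ck":55,"fr":94,"sm":30}
After op 10 (replace /ck 18): {"ck":18,"fr":94,"sm":30}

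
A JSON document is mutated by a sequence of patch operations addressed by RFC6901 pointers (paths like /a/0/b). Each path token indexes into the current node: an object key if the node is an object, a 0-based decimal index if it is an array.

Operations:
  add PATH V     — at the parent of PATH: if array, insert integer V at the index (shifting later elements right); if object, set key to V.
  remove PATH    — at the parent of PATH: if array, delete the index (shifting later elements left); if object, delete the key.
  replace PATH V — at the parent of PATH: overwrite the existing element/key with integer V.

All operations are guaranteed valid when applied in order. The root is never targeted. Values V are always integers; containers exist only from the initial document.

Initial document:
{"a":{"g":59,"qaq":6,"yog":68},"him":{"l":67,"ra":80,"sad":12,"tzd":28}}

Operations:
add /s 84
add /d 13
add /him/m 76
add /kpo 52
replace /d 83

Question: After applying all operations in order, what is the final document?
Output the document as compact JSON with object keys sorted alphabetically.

Answer: {"a":{"g":59,"qaq":6,"yog":68},"d":83,"him":{"l":67,"m":76,"ra":80,"sad":12,"tzd":28},"kpo":52,"s":84}

Derivation:
After op 1 (add /s 84): {"a":{"g":59,"qaq":6,"yog":68},"him":{"l":67,"ra":80,"sad":12,"tzd":28},"s":84}
After op 2 (add /d 13): {"a":{"g":59,"qaq":6,"yog":68},"d":13,"him":{"l":67,"ra":80,"sad":12,"tzd":28},"s":84}
After op 3 (add /him/m 76): {"a":{"g":59,"qaq":6,"yog":68},"d":13,"him":{"l":67,"m":76,"ra":80,"sad":12,"tzd":28},"s":84}
After op 4 (add /kpo 52): {"a":{"g":59,"qaq":6,"yog":68},"d":13,"him":{"l":67,"m":76,"ra":80,"sad":12,"tzd":28},"kpo":52,"s":84}
After op 5 (replace /d 83): {"a":{"g":59,"qaq":6,"yog":68},"d":83,"him":{"l":67,"m":76,"ra":80,"sad":12,"tzd":28},"kpo":52,"s":84}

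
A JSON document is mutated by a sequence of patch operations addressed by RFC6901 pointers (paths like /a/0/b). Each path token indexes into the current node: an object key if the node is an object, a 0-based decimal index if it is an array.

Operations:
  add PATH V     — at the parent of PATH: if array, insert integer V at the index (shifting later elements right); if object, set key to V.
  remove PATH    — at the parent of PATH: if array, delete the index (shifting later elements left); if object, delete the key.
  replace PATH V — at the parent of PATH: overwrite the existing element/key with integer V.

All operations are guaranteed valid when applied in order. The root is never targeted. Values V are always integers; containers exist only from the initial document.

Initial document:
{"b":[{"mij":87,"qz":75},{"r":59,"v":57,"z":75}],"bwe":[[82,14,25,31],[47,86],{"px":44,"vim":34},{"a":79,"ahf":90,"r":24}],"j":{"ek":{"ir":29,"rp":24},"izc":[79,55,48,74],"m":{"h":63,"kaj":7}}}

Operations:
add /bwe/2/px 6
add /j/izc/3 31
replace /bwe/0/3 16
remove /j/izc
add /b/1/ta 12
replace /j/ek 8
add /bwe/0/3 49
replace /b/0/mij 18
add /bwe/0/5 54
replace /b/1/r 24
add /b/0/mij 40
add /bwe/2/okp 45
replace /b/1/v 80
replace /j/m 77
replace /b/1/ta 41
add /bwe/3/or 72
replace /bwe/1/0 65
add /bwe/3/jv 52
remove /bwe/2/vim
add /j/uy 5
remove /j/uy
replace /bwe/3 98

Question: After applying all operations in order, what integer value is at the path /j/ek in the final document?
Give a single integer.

After op 1 (add /bwe/2/px 6): {"b":[{"mij":87,"qz":75},{"r":59,"v":57,"z":75}],"bwe":[[82,14,25,31],[47,86],{"px":6,"vim":34},{"a":79,"ahf":90,"r":24}],"j":{"ek":{"ir":29,"rp":24},"izc":[79,55,48,74],"m":{"h":63,"kaj":7}}}
After op 2 (add /j/izc/3 31): {"b":[{"mij":87,"qz":75},{"r":59,"v":57,"z":75}],"bwe":[[82,14,25,31],[47,86],{"px":6,"vim":34},{"a":79,"ahf":90,"r":24}],"j":{"ek":{"ir":29,"rp":24},"izc":[79,55,48,31,74],"m":{"h":63,"kaj":7}}}
After op 3 (replace /bwe/0/3 16): {"b":[{"mij":87,"qz":75},{"r":59,"v":57,"z":75}],"bwe":[[82,14,25,16],[47,86],{"px":6,"vim":34},{"a":79,"ahf":90,"r":24}],"j":{"ek":{"ir":29,"rp":24},"izc":[79,55,48,31,74],"m":{"h":63,"kaj":7}}}
After op 4 (remove /j/izc): {"b":[{"mij":87,"qz":75},{"r":59,"v":57,"z":75}],"bwe":[[82,14,25,16],[47,86],{"px":6,"vim":34},{"a":79,"ahf":90,"r":24}],"j":{"ek":{"ir":29,"rp":24},"m":{"h":63,"kaj":7}}}
After op 5 (add /b/1/ta 12): {"b":[{"mij":87,"qz":75},{"r":59,"ta":12,"v":57,"z":75}],"bwe":[[82,14,25,16],[47,86],{"px":6,"vim":34},{"a":79,"ahf":90,"r":24}],"j":{"ek":{"ir":29,"rp":24},"m":{"h":63,"kaj":7}}}
After op 6 (replace /j/ek 8): {"b":[{"mij":87,"qz":75},{"r":59,"ta":12,"v":57,"z":75}],"bwe":[[82,14,25,16],[47,86],{"px":6,"vim":34},{"a":79,"ahf":90,"r":24}],"j":{"ek":8,"m":{"h":63,"kaj":7}}}
After op 7 (add /bwe/0/3 49): {"b":[{"mij":87,"qz":75},{"r":59,"ta":12,"v":57,"z":75}],"bwe":[[82,14,25,49,16],[47,86],{"px":6,"vim":34},{"a":79,"ahf":90,"r":24}],"j":{"ek":8,"m":{"h":63,"kaj":7}}}
After op 8 (replace /b/0/mij 18): {"b":[{"mij":18,"qz":75},{"r":59,"ta":12,"v":57,"z":75}],"bwe":[[82,14,25,49,16],[47,86],{"px":6,"vim":34},{"a":79,"ahf":90,"r":24}],"j":{"ek":8,"m":{"h":63,"kaj":7}}}
After op 9 (add /bwe/0/5 54): {"b":[{"mij":18,"qz":75},{"r":59,"ta":12,"v":57,"z":75}],"bwe":[[82,14,25,49,16,54],[47,86],{"px":6,"vim":34},{"a":79,"ahf":90,"r":24}],"j":{"ek":8,"m":{"h":63,"kaj":7}}}
After op 10 (replace /b/1/r 24): {"b":[{"mij":18,"qz":75},{"r":24,"ta":12,"v":57,"z":75}],"bwe":[[82,14,25,49,16,54],[47,86],{"px":6,"vim":34},{"a":79,"ahf":90,"r":24}],"j":{"ek":8,"m":{"h":63,"kaj":7}}}
After op 11 (add /b/0/mij 40): {"b":[{"mij":40,"qz":75},{"r":24,"ta":12,"v":57,"z":75}],"bwe":[[82,14,25,49,16,54],[47,86],{"px":6,"vim":34},{"a":79,"ahf":90,"r":24}],"j":{"ek":8,"m":{"h":63,"kaj":7}}}
After op 12 (add /bwe/2/okp 45): {"b":[{"mij":40,"qz":75},{"r":24,"ta":12,"v":57,"z":75}],"bwe":[[82,14,25,49,16,54],[47,86],{"okp":45,"px":6,"vim":34},{"a":79,"ahf":90,"r":24}],"j":{"ek":8,"m":{"h":63,"kaj":7}}}
After op 13 (replace /b/1/v 80): {"b":[{"mij":40,"qz":75},{"r":24,"ta":12,"v":80,"z":75}],"bwe":[[82,14,25,49,16,54],[47,86],{"okp":45,"px":6,"vim":34},{"a":79,"ahf":90,"r":24}],"j":{"ek":8,"m":{"h":63,"kaj":7}}}
After op 14 (replace /j/m 77): {"b":[{"mij":40,"qz":75},{"r":24,"ta":12,"v":80,"z":75}],"bwe":[[82,14,25,49,16,54],[47,86],{"okp":45,"px":6,"vim":34},{"a":79,"ahf":90,"r":24}],"j":{"ek":8,"m":77}}
After op 15 (replace /b/1/ta 41): {"b":[{"mij":40,"qz":75},{"r":24,"ta":41,"v":80,"z":75}],"bwe":[[82,14,25,49,16,54],[47,86],{"okp":45,"px":6,"vim":34},{"a":79,"ahf":90,"r":24}],"j":{"ek":8,"m":77}}
After op 16 (add /bwe/3/or 72): {"b":[{"mij":40,"qz":75},{"r":24,"ta":41,"v":80,"z":75}],"bwe":[[82,14,25,49,16,54],[47,86],{"okp":45,"px":6,"vim":34},{"a":79,"ahf":90,"or":72,"r":24}],"j":{"ek":8,"m":77}}
After op 17 (replace /bwe/1/0 65): {"b":[{"mij":40,"qz":75},{"r":24,"ta":41,"v":80,"z":75}],"bwe":[[82,14,25,49,16,54],[65,86],{"okp":45,"px":6,"vim":34},{"a":79,"ahf":90,"or":72,"r":24}],"j":{"ek":8,"m":77}}
After op 18 (add /bwe/3/jv 52): {"b":[{"mij":40,"qz":75},{"r":24,"ta":41,"v":80,"z":75}],"bwe":[[82,14,25,49,16,54],[65,86],{"okp":45,"px":6,"vim":34},{"a":79,"ahf":90,"jv":52,"or":72,"r":24}],"j":{"ek":8,"m":77}}
After op 19 (remove /bwe/2/vim): {"b":[{"mij":40,"qz":75},{"r":24,"ta":41,"v":80,"z":75}],"bwe":[[82,14,25,49,16,54],[65,86],{"okp":45,"px":6},{"a":79,"ahf":90,"jv":52,"or":72,"r":24}],"j":{"ek":8,"m":77}}
After op 20 (add /j/uy 5): {"b":[{"mij":40,"qz":75},{"r":24,"ta":41,"v":80,"z":75}],"bwe":[[82,14,25,49,16,54],[65,86],{"okp":45,"px":6},{"a":79,"ahf":90,"jv":52,"or":72,"r":24}],"j":{"ek":8,"m":77,"uy":5}}
After op 21 (remove /j/uy): {"b":[{"mij":40,"qz":75},{"r":24,"ta":41,"v":80,"z":75}],"bwe":[[82,14,25,49,16,54],[65,86],{"okp":45,"px":6},{"a":79,"ahf":90,"jv":52,"or":72,"r":24}],"j":{"ek":8,"m":77}}
After op 22 (replace /bwe/3 98): {"b":[{"mij":40,"qz":75},{"r":24,"ta":41,"v":80,"z":75}],"bwe":[[82,14,25,49,16,54],[65,86],{"okp":45,"px":6},98],"j":{"ek":8,"m":77}}
Value at /j/ek: 8

Answer: 8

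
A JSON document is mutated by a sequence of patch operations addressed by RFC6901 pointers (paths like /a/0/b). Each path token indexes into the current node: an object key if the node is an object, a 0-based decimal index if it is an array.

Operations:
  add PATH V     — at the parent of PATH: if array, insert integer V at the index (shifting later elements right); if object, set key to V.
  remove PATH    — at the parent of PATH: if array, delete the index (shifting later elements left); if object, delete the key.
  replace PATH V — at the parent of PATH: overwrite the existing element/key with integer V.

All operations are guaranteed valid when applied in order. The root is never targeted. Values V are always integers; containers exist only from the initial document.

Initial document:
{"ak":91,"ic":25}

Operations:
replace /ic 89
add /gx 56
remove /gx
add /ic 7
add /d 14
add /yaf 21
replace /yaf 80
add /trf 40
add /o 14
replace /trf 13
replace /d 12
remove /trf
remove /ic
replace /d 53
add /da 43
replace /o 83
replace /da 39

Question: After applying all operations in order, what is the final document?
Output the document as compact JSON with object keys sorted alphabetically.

Answer: {"ak":91,"d":53,"da":39,"o":83,"yaf":80}

Derivation:
After op 1 (replace /ic 89): {"ak":91,"ic":89}
After op 2 (add /gx 56): {"ak":91,"gx":56,"ic":89}
After op 3 (remove /gx): {"ak":91,"ic":89}
After op 4 (add /ic 7): {"ak":91,"ic":7}
After op 5 (add /d 14): {"ak":91,"d":14,"ic":7}
After op 6 (add /yaf 21): {"ak":91,"d":14,"ic":7,"yaf":21}
After op 7 (replace /yaf 80): {"ak":91,"d":14,"ic":7,"yaf":80}
After op 8 (add /trf 40): {"ak":91,"d":14,"ic":7,"trf":40,"yaf":80}
After op 9 (add /o 14): {"ak":91,"d":14,"ic":7,"o":14,"trf":40,"yaf":80}
After op 10 (replace /trf 13): {"ak":91,"d":14,"ic":7,"o":14,"trf":13,"yaf":80}
After op 11 (replace /d 12): {"ak":91,"d":12,"ic":7,"o":14,"trf":13,"yaf":80}
After op 12 (remove /trf): {"ak":91,"d":12,"ic":7,"o":14,"yaf":80}
After op 13 (remove /ic): {"ak":91,"d":12,"o":14,"yaf":80}
After op 14 (replace /d 53): {"ak":91,"d":53,"o":14,"yaf":80}
After op 15 (add /da 43): {"ak":91,"d":53,"da":43,"o":14,"yaf":80}
After op 16 (replace /o 83): {"ak":91,"d":53,"da":43,"o":83,"yaf":80}
After op 17 (replace /da 39): {"ak":91,"d":53,"da":39,"o":83,"yaf":80}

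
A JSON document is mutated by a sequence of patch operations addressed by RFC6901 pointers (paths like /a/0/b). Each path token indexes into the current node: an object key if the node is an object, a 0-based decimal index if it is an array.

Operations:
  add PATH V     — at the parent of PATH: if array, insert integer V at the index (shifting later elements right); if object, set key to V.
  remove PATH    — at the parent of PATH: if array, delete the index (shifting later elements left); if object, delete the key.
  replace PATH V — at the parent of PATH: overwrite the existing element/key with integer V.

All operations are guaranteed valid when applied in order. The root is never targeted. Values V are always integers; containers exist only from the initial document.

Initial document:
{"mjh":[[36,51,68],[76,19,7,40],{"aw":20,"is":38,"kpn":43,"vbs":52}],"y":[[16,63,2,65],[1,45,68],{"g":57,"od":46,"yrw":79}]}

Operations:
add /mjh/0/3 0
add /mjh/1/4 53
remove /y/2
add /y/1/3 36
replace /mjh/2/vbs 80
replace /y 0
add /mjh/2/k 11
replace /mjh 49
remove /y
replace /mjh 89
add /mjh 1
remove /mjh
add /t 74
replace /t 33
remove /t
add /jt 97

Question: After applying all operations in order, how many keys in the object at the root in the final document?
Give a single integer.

Answer: 1

Derivation:
After op 1 (add /mjh/0/3 0): {"mjh":[[36,51,68,0],[76,19,7,40],{"aw":20,"is":38,"kpn":43,"vbs":52}],"y":[[16,63,2,65],[1,45,68],{"g":57,"od":46,"yrw":79}]}
After op 2 (add /mjh/1/4 53): {"mjh":[[36,51,68,0],[76,19,7,40,53],{"aw":20,"is":38,"kpn":43,"vbs":52}],"y":[[16,63,2,65],[1,45,68],{"g":57,"od":46,"yrw":79}]}
After op 3 (remove /y/2): {"mjh":[[36,51,68,0],[76,19,7,40,53],{"aw":20,"is":38,"kpn":43,"vbs":52}],"y":[[16,63,2,65],[1,45,68]]}
After op 4 (add /y/1/3 36): {"mjh":[[36,51,68,0],[76,19,7,40,53],{"aw":20,"is":38,"kpn":43,"vbs":52}],"y":[[16,63,2,65],[1,45,68,36]]}
After op 5 (replace /mjh/2/vbs 80): {"mjh":[[36,51,68,0],[76,19,7,40,53],{"aw":20,"is":38,"kpn":43,"vbs":80}],"y":[[16,63,2,65],[1,45,68,36]]}
After op 6 (replace /y 0): {"mjh":[[36,51,68,0],[76,19,7,40,53],{"aw":20,"is":38,"kpn":43,"vbs":80}],"y":0}
After op 7 (add /mjh/2/k 11): {"mjh":[[36,51,68,0],[76,19,7,40,53],{"aw":20,"is":38,"k":11,"kpn":43,"vbs":80}],"y":0}
After op 8 (replace /mjh 49): {"mjh":49,"y":0}
After op 9 (remove /y): {"mjh":49}
After op 10 (replace /mjh 89): {"mjh":89}
After op 11 (add /mjh 1): {"mjh":1}
After op 12 (remove /mjh): {}
After op 13 (add /t 74): {"t":74}
After op 14 (replace /t 33): {"t":33}
After op 15 (remove /t): {}
After op 16 (add /jt 97): {"jt":97}
Size at the root: 1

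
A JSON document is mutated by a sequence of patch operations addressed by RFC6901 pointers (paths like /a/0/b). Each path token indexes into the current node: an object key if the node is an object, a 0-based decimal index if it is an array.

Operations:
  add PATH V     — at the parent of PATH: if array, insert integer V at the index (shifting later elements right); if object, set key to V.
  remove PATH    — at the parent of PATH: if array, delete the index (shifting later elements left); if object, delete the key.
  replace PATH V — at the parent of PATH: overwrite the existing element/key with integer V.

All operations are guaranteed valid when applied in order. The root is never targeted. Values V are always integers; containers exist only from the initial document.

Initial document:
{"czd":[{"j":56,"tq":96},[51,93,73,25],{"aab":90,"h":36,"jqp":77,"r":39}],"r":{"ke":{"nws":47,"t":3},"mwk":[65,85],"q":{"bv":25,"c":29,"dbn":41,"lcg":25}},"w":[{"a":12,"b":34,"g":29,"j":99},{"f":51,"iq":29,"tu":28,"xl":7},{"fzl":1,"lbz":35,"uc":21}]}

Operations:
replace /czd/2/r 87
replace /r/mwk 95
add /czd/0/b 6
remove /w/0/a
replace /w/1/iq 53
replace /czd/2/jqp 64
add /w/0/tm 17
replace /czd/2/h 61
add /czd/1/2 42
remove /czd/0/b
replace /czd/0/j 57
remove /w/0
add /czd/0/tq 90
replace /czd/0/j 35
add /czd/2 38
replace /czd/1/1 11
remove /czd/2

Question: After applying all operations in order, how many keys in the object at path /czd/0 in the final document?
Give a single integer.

Answer: 2

Derivation:
After op 1 (replace /czd/2/r 87): {"czd":[{"j":56,"tq":96},[51,93,73,25],{"aab":90,"h":36,"jqp":77,"r":87}],"r":{"ke":{"nws":47,"t":3},"mwk":[65,85],"q":{"bv":25,"c":29,"dbn":41,"lcg":25}},"w":[{"a":12,"b":34,"g":29,"j":99},{"f":51,"iq":29,"tu":28,"xl":7},{"fzl":1,"lbz":35,"uc":21}]}
After op 2 (replace /r/mwk 95): {"czd":[{"j":56,"tq":96},[51,93,73,25],{"aab":90,"h":36,"jqp":77,"r":87}],"r":{"ke":{"nws":47,"t":3},"mwk":95,"q":{"bv":25,"c":29,"dbn":41,"lcg":25}},"w":[{"a":12,"b":34,"g":29,"j":99},{"f":51,"iq":29,"tu":28,"xl":7},{"fzl":1,"lbz":35,"uc":21}]}
After op 3 (add /czd/0/b 6): {"czd":[{"b":6,"j":56,"tq":96},[51,93,73,25],{"aab":90,"h":36,"jqp":77,"r":87}],"r":{"ke":{"nws":47,"t":3},"mwk":95,"q":{"bv":25,"c":29,"dbn":41,"lcg":25}},"w":[{"a":12,"b":34,"g":29,"j":99},{"f":51,"iq":29,"tu":28,"xl":7},{"fzl":1,"lbz":35,"uc":21}]}
After op 4 (remove /w/0/a): {"czd":[{"b":6,"j":56,"tq":96},[51,93,73,25],{"aab":90,"h":36,"jqp":77,"r":87}],"r":{"ke":{"nws":47,"t":3},"mwk":95,"q":{"bv":25,"c":29,"dbn":41,"lcg":25}},"w":[{"b":34,"g":29,"j":99},{"f":51,"iq":29,"tu":28,"xl":7},{"fzl":1,"lbz":35,"uc":21}]}
After op 5 (replace /w/1/iq 53): {"czd":[{"b":6,"j":56,"tq":96},[51,93,73,25],{"aab":90,"h":36,"jqp":77,"r":87}],"r":{"ke":{"nws":47,"t":3},"mwk":95,"q":{"bv":25,"c":29,"dbn":41,"lcg":25}},"w":[{"b":34,"g":29,"j":99},{"f":51,"iq":53,"tu":28,"xl":7},{"fzl":1,"lbz":35,"uc":21}]}
After op 6 (replace /czd/2/jqp 64): {"czd":[{"b":6,"j":56,"tq":96},[51,93,73,25],{"aab":90,"h":36,"jqp":64,"r":87}],"r":{"ke":{"nws":47,"t":3},"mwk":95,"q":{"bv":25,"c":29,"dbn":41,"lcg":25}},"w":[{"b":34,"g":29,"j":99},{"f":51,"iq":53,"tu":28,"xl":7},{"fzl":1,"lbz":35,"uc":21}]}
After op 7 (add /w/0/tm 17): {"czd":[{"b":6,"j":56,"tq":96},[51,93,73,25],{"aab":90,"h":36,"jqp":64,"r":87}],"r":{"ke":{"nws":47,"t":3},"mwk":95,"q":{"bv":25,"c":29,"dbn":41,"lcg":25}},"w":[{"b":34,"g":29,"j":99,"tm":17},{"f":51,"iq":53,"tu":28,"xl":7},{"fzl":1,"lbz":35,"uc":21}]}
After op 8 (replace /czd/2/h 61): {"czd":[{"b":6,"j":56,"tq":96},[51,93,73,25],{"aab":90,"h":61,"jqp":64,"r":87}],"r":{"ke":{"nws":47,"t":3},"mwk":95,"q":{"bv":25,"c":29,"dbn":41,"lcg":25}},"w":[{"b":34,"g":29,"j":99,"tm":17},{"f":51,"iq":53,"tu":28,"xl":7},{"fzl":1,"lbz":35,"uc":21}]}
After op 9 (add /czd/1/2 42): {"czd":[{"b":6,"j":56,"tq":96},[51,93,42,73,25],{"aab":90,"h":61,"jqp":64,"r":87}],"r":{"ke":{"nws":47,"t":3},"mwk":95,"q":{"bv":25,"c":29,"dbn":41,"lcg":25}},"w":[{"b":34,"g":29,"j":99,"tm":17},{"f":51,"iq":53,"tu":28,"xl":7},{"fzl":1,"lbz":35,"uc":21}]}
After op 10 (remove /czd/0/b): {"czd":[{"j":56,"tq":96},[51,93,42,73,25],{"aab":90,"h":61,"jqp":64,"r":87}],"r":{"ke":{"nws":47,"t":3},"mwk":95,"q":{"bv":25,"c":29,"dbn":41,"lcg":25}},"w":[{"b":34,"g":29,"j":99,"tm":17},{"f":51,"iq":53,"tu":28,"xl":7},{"fzl":1,"lbz":35,"uc":21}]}
After op 11 (replace /czd/0/j 57): {"czd":[{"j":57,"tq":96},[51,93,42,73,25],{"aab":90,"h":61,"jqp":64,"r":87}],"r":{"ke":{"nws":47,"t":3},"mwk":95,"q":{"bv":25,"c":29,"dbn":41,"lcg":25}},"w":[{"b":34,"g":29,"j":99,"tm":17},{"f":51,"iq":53,"tu":28,"xl":7},{"fzl":1,"lbz":35,"uc":21}]}
After op 12 (remove /w/0): {"czd":[{"j":57,"tq":96},[51,93,42,73,25],{"aab":90,"h":61,"jqp":64,"r":87}],"r":{"ke":{"nws":47,"t":3},"mwk":95,"q":{"bv":25,"c":29,"dbn":41,"lcg":25}},"w":[{"f":51,"iq":53,"tu":28,"xl":7},{"fzl":1,"lbz":35,"uc":21}]}
After op 13 (add /czd/0/tq 90): {"czd":[{"j":57,"tq":90},[51,93,42,73,25],{"aab":90,"h":61,"jqp":64,"r":87}],"r":{"ke":{"nws":47,"t":3},"mwk":95,"q":{"bv":25,"c":29,"dbn":41,"lcg":25}},"w":[{"f":51,"iq":53,"tu":28,"xl":7},{"fzl":1,"lbz":35,"uc":21}]}
After op 14 (replace /czd/0/j 35): {"czd":[{"j":35,"tq":90},[51,93,42,73,25],{"aab":90,"h":61,"jqp":64,"r":87}],"r":{"ke":{"nws":47,"t":3},"mwk":95,"q":{"bv":25,"c":29,"dbn":41,"lcg":25}},"w":[{"f":51,"iq":53,"tu":28,"xl":7},{"fzl":1,"lbz":35,"uc":21}]}
After op 15 (add /czd/2 38): {"czd":[{"j":35,"tq":90},[51,93,42,73,25],38,{"aab":90,"h":61,"jqp":64,"r":87}],"r":{"ke":{"nws":47,"t":3},"mwk":95,"q":{"bv":25,"c":29,"dbn":41,"lcg":25}},"w":[{"f":51,"iq":53,"tu":28,"xl":7},{"fzl":1,"lbz":35,"uc":21}]}
After op 16 (replace /czd/1/1 11): {"czd":[{"j":35,"tq":90},[51,11,42,73,25],38,{"aab":90,"h":61,"jqp":64,"r":87}],"r":{"ke":{"nws":47,"t":3},"mwk":95,"q":{"bv":25,"c":29,"dbn":41,"lcg":25}},"w":[{"f":51,"iq":53,"tu":28,"xl":7},{"fzl":1,"lbz":35,"uc":21}]}
After op 17 (remove /czd/2): {"czd":[{"j":35,"tq":90},[51,11,42,73,25],{"aab":90,"h":61,"jqp":64,"r":87}],"r":{"ke":{"nws":47,"t":3},"mwk":95,"q":{"bv":25,"c":29,"dbn":41,"lcg":25}},"w":[{"f":51,"iq":53,"tu":28,"xl":7},{"fzl":1,"lbz":35,"uc":21}]}
Size at path /czd/0: 2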